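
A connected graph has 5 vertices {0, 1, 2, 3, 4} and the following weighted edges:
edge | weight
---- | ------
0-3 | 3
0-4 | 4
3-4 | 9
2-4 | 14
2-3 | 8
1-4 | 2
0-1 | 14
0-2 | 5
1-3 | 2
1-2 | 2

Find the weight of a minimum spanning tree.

9

Prim's algorithm from 0:
Step 1: cheapest edge leaving the tree is 0-3 (3); add 3.
Step 2: cheapest edge leaving the tree is 1-3 (2); add 1.
Step 3: cheapest edge leaving the tree is 1-2 (2); add 2.
Step 4: cheapest edge leaving the tree is 1-4 (2); add 4.
MST edges: 0-3, 1-3, 1-2, 1-4; total weight 3+2+2+2 = 9.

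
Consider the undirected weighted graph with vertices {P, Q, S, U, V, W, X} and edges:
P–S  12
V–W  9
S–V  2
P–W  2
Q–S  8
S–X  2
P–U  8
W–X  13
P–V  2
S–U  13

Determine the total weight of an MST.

Grow the tree from V using Prim:
Step 1: cheapest edge leaving the tree is P–V (2); add P.
Step 2: cheapest edge leaving the tree is S–V (2); add S.
Step 3: cheapest edge leaving the tree is P–W (2); add W.
Step 4: cheapest edge leaving the tree is S–X (2); add X.
Step 5: cheapest edge leaving the tree is Q–S (8); add Q.
Step 6: cheapest edge leaving the tree is P–U (8); add U.
MST edges: P–V, S–V, P–W, S–X, Q–S, P–U; total weight 2+2+2+2+8+8 = 24.

24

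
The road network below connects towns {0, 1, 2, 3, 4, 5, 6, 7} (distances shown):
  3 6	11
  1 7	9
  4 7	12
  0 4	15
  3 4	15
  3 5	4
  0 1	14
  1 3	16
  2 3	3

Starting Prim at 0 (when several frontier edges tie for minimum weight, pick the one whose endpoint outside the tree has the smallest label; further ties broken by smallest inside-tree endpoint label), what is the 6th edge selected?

Prim, starting at 0.
Step 1: cheapest edge leaving the tree is 0 1 (14); add 1.
Step 2: cheapest edge leaving the tree is 1 7 (9); add 7.
Step 3: cheapest edge leaving the tree is 4 7 (12); add 4.
Step 4: cheapest edge leaving the tree is 3 4 (15); add 3.
Step 5: cheapest edge leaving the tree is 2 3 (3); add 2.
Step 6: cheapest edge leaving the tree is 3 5 (4); add 5.
Step 7: cheapest edge leaving the tree is 3 6 (11); add 6.
The 6th edge added is 3 5.

3-5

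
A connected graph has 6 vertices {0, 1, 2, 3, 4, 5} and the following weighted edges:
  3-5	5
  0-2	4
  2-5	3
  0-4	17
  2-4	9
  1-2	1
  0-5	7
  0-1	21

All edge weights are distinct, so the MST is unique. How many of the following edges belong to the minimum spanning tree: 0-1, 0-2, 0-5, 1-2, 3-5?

3

Kruskal's algorithm — process edges by increasing weight (ties by edge label):
1-2 (1): add. Components now {0} {1,2} {3} {4} {5}
2-5 (3): add. Components now {0} {1,2,5} {3} {4}
0-2 (4): add. Components now {0,1,2,5} {3} {4}
3-5 (5): add. Components now {0,1,2,3,5} {4}
0-5 (7): skip — 0 and 5 already connected.
2-4 (9): add. Components now {0,1,2,3,4,5}
MST edge set: {1-2, 2-5, 0-2, 3-5, 2-4}.
Of the listed edges, {0-2, 1-2, 3-5} are in the MST → 3.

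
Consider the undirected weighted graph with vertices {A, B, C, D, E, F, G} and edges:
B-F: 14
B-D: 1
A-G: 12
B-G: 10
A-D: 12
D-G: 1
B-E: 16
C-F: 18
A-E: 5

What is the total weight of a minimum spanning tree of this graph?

51

Grow the tree from B using Prim:
Step 1: frontier [B-D 1, B-G 10, B-F 14, B-E 16] → take B-D (1); add D.
Step 2: frontier [B-G 10, B-F 14, B-E 16, D-G 1, A-D 12] → take D-G (1); add G.
Step 3: frontier [B-F 14, B-E 16, A-D 12, A-G 12] → take A-D (12); add A.
Step 4: frontier [A-E 5, B-F 14, B-E 16] → take A-E (5); add E.
Step 5: frontier [B-F 14] → take B-F (14); add F.
Step 6: frontier [C-F 18] → take C-F (18); add C.
MST edges: B-D, D-G, A-D, A-E, B-F, C-F; total weight 1+1+12+5+14+18 = 51.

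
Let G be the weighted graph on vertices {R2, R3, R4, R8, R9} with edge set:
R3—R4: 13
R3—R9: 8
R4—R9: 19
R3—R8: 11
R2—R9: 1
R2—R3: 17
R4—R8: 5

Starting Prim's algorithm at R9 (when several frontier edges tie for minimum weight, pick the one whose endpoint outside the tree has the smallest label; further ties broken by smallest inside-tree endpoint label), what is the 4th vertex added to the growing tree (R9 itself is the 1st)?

Grow the tree from R9 using Prim:
Step 1: cheapest edge leaving the tree is R2—R9 (1); add R2.
Step 2: cheapest edge leaving the tree is R3—R9 (8); add R3.
Step 3: cheapest edge leaving the tree is R3—R8 (11); add R8.
Step 4: cheapest edge leaving the tree is R4—R8 (5); add R4.
Vertex order: R9, R2, R3, R8, R4. The 4th vertex is R8.

R8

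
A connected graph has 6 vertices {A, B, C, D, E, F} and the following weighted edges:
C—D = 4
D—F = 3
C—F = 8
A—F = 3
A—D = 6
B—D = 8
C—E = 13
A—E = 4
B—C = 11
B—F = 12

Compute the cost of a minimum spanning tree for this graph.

22

Kruskal's algorithm — process edges by increasing weight (ties by edge label):
A—F (3): add. Components now {A,F} {B} {C} {D} {E}
D—F (3): add. Components now {A,D,F} {B} {C} {E}
A—E (4): add. Components now {A,D,E,F} {B} {C}
C—D (4): add. Components now {A,C,D,E,F} {B}
A—D (6): skip — A and D already connected.
B—D (8): add. Components now {A,B,C,D,E,F}
MST edges: A—F, D—F, A—E, C—D, B—D; total weight 3+3+4+4+8 = 22.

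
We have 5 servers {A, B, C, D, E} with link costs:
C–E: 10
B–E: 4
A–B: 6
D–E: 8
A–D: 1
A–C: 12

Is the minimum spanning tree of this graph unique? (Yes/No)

Yes

Kruskal: consider edges lightest-first.
A–D (1): add — endpoints in different components.
B–E (4): add — endpoints in different components.
A–B (6): add — endpoints in different components.
D–E (8): skip — D and E already connected.
C–E (10): add — endpoints in different components.
Every non-tree edge has weight strictly greater than the heaviest edge on the tree path between its endpoints, so the MST is unique.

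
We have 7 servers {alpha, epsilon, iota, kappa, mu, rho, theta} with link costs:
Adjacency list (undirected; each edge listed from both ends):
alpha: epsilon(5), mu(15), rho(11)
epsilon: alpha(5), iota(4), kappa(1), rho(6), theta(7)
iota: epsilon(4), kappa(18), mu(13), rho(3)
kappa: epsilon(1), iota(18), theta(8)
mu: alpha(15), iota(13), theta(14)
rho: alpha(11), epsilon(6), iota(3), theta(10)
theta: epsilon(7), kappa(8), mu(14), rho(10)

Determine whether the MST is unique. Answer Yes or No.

Sort edges by weight, then run Kruskal:
epsilon—kappa (1): add. Components now {theta} {alpha} {epsilon,kappa} {mu} {rho} {iota}
iota—rho (3): add. Components now {theta} {alpha} {epsilon,kappa} {mu} {iota,rho}
epsilon—iota (4): add. Components now {theta} {alpha} {epsilon,iota,kappa,rho} {mu}
alpha—epsilon (5): add. Components now {theta} {alpha,epsilon,iota,kappa,rho} {mu}
epsilon—rho (6): skip — rho and epsilon already connected.
epsilon—theta (7): add. Components now {alpha,epsilon,iota,kappa,rho,theta} {mu}
kappa—theta (8): skip — theta and kappa already connected.
rho—theta (10): skip — theta and rho already connected.
alpha—rho (11): skip — alpha and rho already connected.
iota—mu (13): add. Components now {alpha,epsilon,iota,kappa,mu,rho,theta}
Every non-tree edge has weight strictly greater than the heaviest edge on the tree path between its endpoints, so the MST is unique.

Yes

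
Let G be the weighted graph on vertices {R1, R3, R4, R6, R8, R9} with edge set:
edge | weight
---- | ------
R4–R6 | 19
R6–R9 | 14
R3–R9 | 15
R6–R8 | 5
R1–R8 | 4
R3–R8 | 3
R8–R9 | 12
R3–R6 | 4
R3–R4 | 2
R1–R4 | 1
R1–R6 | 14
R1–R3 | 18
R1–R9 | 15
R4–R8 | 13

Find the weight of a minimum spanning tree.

Sort edges by weight, then run Kruskal:
R1–R4 (1): add. Components now {R8} {R3} {R1,R4} {R9} {R6}
R3–R4 (2): add. Components now {R8} {R1,R3,R4} {R9} {R6}
R3–R8 (3): add. Components now {R1,R3,R4,R8} {R9} {R6}
R1–R8 (4): skip — R8 and R1 already connected.
R3–R6 (4): add. Components now {R1,R3,R4,R6,R8} {R9}
R6–R8 (5): skip — R8 and R6 already connected.
R8–R9 (12): add. Components now {R1,R3,R4,R6,R8,R9}
MST edges: R1–R4, R3–R4, R3–R8, R3–R6, R8–R9; total weight 1+2+3+4+12 = 22.

22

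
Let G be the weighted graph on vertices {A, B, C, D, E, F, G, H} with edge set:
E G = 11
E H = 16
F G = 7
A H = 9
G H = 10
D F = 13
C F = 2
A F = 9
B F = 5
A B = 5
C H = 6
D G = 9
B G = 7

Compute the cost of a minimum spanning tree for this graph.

Kruskal: consider edges lightest-first.
C F (2): add — endpoints in different components.
A B (5): add — endpoints in different components.
B F (5): add — endpoints in different components.
C H (6): add — endpoints in different components.
B G (7): add — endpoints in different components.
F G (7): skip — F and G already connected.
A F (9): skip — A and F already connected.
A H (9): skip — A and H already connected.
D G (9): add — endpoints in different components.
G H (10): skip — G and H already connected.
E G (11): add — endpoints in different components.
MST edges: C F, A B, B F, C H, B G, D G, E G; total weight 2+5+5+6+7+9+11 = 45.

45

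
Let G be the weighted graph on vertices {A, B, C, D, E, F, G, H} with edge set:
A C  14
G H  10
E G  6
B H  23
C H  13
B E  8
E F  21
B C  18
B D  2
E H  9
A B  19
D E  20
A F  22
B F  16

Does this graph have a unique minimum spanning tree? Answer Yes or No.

Yes

Sort edges by weight, then run Kruskal:
B D (2): add — endpoints in different components.
E G (6): add — endpoints in different components.
B E (8): add — endpoints in different components.
E H (9): add — endpoints in different components.
G H (10): skip — G and H already connected.
C H (13): add — endpoints in different components.
A C (14): add — endpoints in different components.
B F (16): add — endpoints in different components.
Every non-tree edge has weight strictly greater than the heaviest edge on the tree path between its endpoints, so the MST is unique.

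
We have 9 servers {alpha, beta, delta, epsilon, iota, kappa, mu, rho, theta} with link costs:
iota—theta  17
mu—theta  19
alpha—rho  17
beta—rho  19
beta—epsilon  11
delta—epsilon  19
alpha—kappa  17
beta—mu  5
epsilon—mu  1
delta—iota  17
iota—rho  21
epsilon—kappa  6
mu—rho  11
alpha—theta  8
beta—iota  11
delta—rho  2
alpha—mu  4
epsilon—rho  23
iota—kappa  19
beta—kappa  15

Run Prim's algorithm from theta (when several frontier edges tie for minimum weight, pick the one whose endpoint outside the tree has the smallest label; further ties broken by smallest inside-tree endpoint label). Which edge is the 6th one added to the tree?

Prim's algorithm from theta:
Step 1: cheapest edge leaving the tree is alpha—theta (8); add alpha.
Step 2: cheapest edge leaving the tree is alpha—mu (4); add mu.
Step 3: cheapest edge leaving the tree is epsilon—mu (1); add epsilon.
Step 4: cheapest edge leaving the tree is beta—mu (5); add beta.
Step 5: cheapest edge leaving the tree is epsilon—kappa (6); add kappa.
Step 6: cheapest edge leaving the tree is beta—iota (11); add iota.
Step 7: cheapest edge leaving the tree is mu—rho (11); add rho.
Step 8: cheapest edge leaving the tree is delta—rho (2); add delta.
The 6th edge added is beta—iota.

beta-iota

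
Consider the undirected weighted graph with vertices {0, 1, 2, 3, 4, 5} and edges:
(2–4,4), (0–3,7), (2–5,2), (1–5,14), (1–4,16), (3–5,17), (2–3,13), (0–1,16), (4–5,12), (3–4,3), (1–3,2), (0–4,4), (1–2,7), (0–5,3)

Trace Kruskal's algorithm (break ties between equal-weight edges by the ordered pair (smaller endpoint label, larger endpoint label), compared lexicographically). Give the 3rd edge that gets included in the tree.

Sort edges by weight, then run Kruskal:
1–3 (2): add. Components now {0} {1,3} {2} {4} {5}
2–5 (2): add. Components now {0} {1,3} {2,5} {4}
0–5 (3): add. Components now {0,2,5} {1,3} {4}
3–4 (3): add. Components now {0,2,5} {1,3,4}
0–4 (4): add. Components now {0,1,2,3,4,5}
The 3rd edge added is 0–5.

0-5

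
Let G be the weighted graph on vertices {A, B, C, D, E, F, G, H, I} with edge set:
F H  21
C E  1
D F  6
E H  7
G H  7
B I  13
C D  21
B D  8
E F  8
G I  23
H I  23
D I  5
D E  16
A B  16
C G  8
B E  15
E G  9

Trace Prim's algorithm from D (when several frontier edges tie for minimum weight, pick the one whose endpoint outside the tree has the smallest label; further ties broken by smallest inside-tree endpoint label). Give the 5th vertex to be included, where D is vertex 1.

Prim, starting at D.
Step 1: cheapest edge leaving the tree is D I (5); add I.
Step 2: cheapest edge leaving the tree is D F (6); add F.
Step 3: cheapest edge leaving the tree is B D (8); add B.
Step 4: cheapest edge leaving the tree is E F (8); add E.
Step 5: cheapest edge leaving the tree is C E (1); add C.
Step 6: cheapest edge leaving the tree is E H (7); add H.
Step 7: cheapest edge leaving the tree is G H (7); add G.
Step 8: cheapest edge leaving the tree is A B (16); add A.
Vertex order: D, I, F, B, E, C, H, G, A. The 5th vertex is E.

E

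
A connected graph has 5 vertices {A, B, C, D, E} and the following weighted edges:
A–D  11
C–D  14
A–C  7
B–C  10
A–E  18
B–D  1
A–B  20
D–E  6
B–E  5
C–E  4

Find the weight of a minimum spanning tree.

17

Prim, starting at C.
Step 1: frontier [C–E 4, A–C 7, B–C 10, C–D 14] → take C–E (4); add E.
Step 2: frontier [A–C 7, B–C 10, C–D 14, B–E 5, D–E 6, A–E 18] → take B–E (5); add B.
Step 3: frontier [B–D 1, A–B 20, A–C 7, C–D 14, D–E 6, A–E 18] → take B–D (1); add D.
Step 4: frontier [A–B 20, A–C 7, A–D 11, A–E 18] → take A–C (7); add A.
MST edges: C–E, B–E, B–D, A–C; total weight 4+5+1+7 = 17.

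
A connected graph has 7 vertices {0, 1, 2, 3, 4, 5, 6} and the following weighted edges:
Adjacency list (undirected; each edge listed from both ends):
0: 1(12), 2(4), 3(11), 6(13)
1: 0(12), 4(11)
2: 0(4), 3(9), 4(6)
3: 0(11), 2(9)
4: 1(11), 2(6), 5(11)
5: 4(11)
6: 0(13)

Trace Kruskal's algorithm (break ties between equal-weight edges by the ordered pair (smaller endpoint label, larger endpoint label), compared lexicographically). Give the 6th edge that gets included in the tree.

Sort edges by weight, then run Kruskal:
0-2 (4): add — endpoints in different components.
2-4 (6): add — endpoints in different components.
2-3 (9): add — endpoints in different components.
0-3 (11): skip — 0 and 3 already connected.
1-4 (11): add — endpoints in different components.
4-5 (11): add — endpoints in different components.
0-1 (12): skip — 0 and 1 already connected.
0-6 (13): add — endpoints in different components.
The 6th edge added is 0-6.

0-6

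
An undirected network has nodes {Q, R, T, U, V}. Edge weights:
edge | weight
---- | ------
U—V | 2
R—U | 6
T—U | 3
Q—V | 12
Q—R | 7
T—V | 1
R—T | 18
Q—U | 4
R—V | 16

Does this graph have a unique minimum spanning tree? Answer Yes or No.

Yes

Kruskal's algorithm — process edges by increasing weight (ties by edge label):
T—V (1): add — endpoints in different components.
U—V (2): add — endpoints in different components.
T—U (3): skip — T and U already connected.
Q—U (4): add — endpoints in different components.
R—U (6): add — endpoints in different components.
Every non-tree edge has weight strictly greater than the heaviest edge on the tree path between its endpoints, so the MST is unique.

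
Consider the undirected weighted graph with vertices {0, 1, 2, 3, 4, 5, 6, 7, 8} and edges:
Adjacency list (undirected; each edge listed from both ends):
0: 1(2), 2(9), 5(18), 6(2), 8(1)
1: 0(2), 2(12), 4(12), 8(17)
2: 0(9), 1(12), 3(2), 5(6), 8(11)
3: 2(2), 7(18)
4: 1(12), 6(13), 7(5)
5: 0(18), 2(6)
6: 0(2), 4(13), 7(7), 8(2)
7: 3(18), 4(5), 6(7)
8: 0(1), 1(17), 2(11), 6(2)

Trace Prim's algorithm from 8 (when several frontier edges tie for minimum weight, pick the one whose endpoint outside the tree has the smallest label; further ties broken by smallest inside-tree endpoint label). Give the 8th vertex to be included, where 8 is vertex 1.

Prim, starting at 8.
Step 1: cheapest edge leaving the tree is 0–8 (1); add 0.
Step 2: cheapest edge leaving the tree is 0–1 (2); add 1.
Step 3: cheapest edge leaving the tree is 0–6 (2); add 6.
Step 4: cheapest edge leaving the tree is 6–7 (7); add 7.
Step 5: cheapest edge leaving the tree is 4–7 (5); add 4.
Step 6: cheapest edge leaving the tree is 0–2 (9); add 2.
Step 7: cheapest edge leaving the tree is 2–3 (2); add 3.
Step 8: cheapest edge leaving the tree is 2–5 (6); add 5.
Vertex order: 8, 0, 1, 6, 7, 4, 2, 3, 5. The 8th vertex is 3.

3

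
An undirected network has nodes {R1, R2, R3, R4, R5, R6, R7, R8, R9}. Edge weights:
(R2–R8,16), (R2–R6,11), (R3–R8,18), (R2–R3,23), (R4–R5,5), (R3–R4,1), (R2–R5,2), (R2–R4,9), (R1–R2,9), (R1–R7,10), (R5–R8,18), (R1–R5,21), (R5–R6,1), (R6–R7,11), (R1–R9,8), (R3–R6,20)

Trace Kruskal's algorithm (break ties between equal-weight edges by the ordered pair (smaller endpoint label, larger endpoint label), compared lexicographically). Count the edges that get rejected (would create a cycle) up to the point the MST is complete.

Sort edges by weight, then run Kruskal:
R3–R4 (1): add — endpoints in different components.
R5–R6 (1): add — endpoints in different components.
R2–R5 (2): add — endpoints in different components.
R4–R5 (5): add — endpoints in different components.
R1–R9 (8): add — endpoints in different components.
R1–R2 (9): add — endpoints in different components.
R2–R4 (9): skip — R2 and R4 already connected.
R1–R7 (10): add — endpoints in different components.
R2–R6 (11): skip — R6 and R2 already connected.
R6–R7 (11): skip — R7 and R6 already connected.
R2–R8 (16): add — endpoints in different components.
Edges rejected before the tree was complete: 3.

3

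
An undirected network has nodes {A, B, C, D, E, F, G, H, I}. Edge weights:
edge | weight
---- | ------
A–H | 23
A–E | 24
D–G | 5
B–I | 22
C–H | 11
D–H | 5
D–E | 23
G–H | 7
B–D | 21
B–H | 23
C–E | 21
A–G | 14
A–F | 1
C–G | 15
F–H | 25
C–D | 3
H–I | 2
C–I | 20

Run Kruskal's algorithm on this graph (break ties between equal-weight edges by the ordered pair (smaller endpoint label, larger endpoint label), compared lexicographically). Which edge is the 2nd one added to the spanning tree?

H-I

Kruskal: consider edges lightest-first.
A–F (1): add — endpoints in different components.
H–I (2): add — endpoints in different components.
C–D (3): add — endpoints in different components.
D–G (5): add — endpoints in different components.
D–H (5): add — endpoints in different components.
G–H (7): skip — G and H already connected.
C–H (11): skip — C and H already connected.
A–G (14): add — endpoints in different components.
C–G (15): skip — C and G already connected.
C–I (20): skip — C and I already connected.
B–D (21): add — endpoints in different components.
C–E (21): add — endpoints in different components.
The 2nd edge added is H–I.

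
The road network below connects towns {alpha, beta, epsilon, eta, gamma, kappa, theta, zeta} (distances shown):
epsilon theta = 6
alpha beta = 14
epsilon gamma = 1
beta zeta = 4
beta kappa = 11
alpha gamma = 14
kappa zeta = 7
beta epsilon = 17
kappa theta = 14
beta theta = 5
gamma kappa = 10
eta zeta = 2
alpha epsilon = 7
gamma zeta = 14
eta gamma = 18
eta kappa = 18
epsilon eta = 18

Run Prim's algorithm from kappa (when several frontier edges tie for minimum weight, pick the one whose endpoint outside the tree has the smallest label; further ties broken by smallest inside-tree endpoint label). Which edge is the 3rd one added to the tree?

beta-zeta

Prim's algorithm from kappa:
Step 1: cheapest edge leaving the tree is kappa zeta (7); add zeta.
Step 2: cheapest edge leaving the tree is eta zeta (2); add eta.
Step 3: cheapest edge leaving the tree is beta zeta (4); add beta.
Step 4: cheapest edge leaving the tree is beta theta (5); add theta.
Step 5: cheapest edge leaving the tree is epsilon theta (6); add epsilon.
Step 6: cheapest edge leaving the tree is epsilon gamma (1); add gamma.
Step 7: cheapest edge leaving the tree is alpha epsilon (7); add alpha.
The 3rd edge added is beta zeta.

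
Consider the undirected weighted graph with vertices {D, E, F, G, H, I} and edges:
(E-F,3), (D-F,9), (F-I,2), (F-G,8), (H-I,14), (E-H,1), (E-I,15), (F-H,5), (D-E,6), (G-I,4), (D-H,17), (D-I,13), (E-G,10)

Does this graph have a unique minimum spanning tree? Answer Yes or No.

Sort edges by weight, then run Kruskal:
E-H (1): add — endpoints in different components.
F-I (2): add — endpoints in different components.
E-F (3): add — endpoints in different components.
G-I (4): add — endpoints in different components.
F-H (5): skip — F and H already connected.
D-E (6): add — endpoints in different components.
Every non-tree edge has weight strictly greater than the heaviest edge on the tree path between its endpoints, so the MST is unique.

Yes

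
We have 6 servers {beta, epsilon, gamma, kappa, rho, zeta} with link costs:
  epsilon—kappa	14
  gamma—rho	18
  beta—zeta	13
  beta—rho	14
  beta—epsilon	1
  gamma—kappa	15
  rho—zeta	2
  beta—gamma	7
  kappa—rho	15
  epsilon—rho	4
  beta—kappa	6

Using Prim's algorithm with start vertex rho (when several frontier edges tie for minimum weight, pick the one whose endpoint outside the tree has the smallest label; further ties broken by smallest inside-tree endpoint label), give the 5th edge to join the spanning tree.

beta-gamma

Grow the tree from rho using Prim:
Step 1: frontier [rho—zeta 2, epsilon—rho 4, beta—rho 14, kappa—rho 15, gamma—rho 18] → take rho—zeta (2); add zeta.
Step 2: frontier [epsilon—rho 4, beta—rho 14, kappa—rho 15, gamma—rho 18, beta—zeta 13] → take epsilon—rho (4); add epsilon.
Step 3: frontier [beta—epsilon 1, epsilon—kappa 14, beta—rho 14, kappa—rho 15, gamma—rho 18, beta—zeta 13] → take beta—epsilon (1); add beta.
Step 4: frontier [beta—kappa 6, beta—gamma 7, epsilon—kappa 14, kappa—rho 15, gamma—rho 18] → take beta—kappa (6); add kappa.
Step 5: frontier [beta—gamma 7, gamma—kappa 15, gamma—rho 18] → take beta—gamma (7); add gamma.
The 5th edge added is beta—gamma.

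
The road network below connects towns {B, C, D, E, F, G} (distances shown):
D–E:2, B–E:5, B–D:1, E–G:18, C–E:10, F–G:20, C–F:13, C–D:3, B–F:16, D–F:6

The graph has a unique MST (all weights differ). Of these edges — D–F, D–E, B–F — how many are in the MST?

Kruskal: consider edges lightest-first.
B–D (1): add. Components now {B,D} {C} {E} {F} {G}
D–E (2): add. Components now {B,D,E} {C} {F} {G}
C–D (3): add. Components now {B,C,D,E} {F} {G}
B–E (5): skip — B and E already connected.
D–F (6): add. Components now {B,C,D,E,F} {G}
C–E (10): skip — C and E already connected.
C–F (13): skip — C and F already connected.
B–F (16): skip — B and F already connected.
E–G (18): add. Components now {B,C,D,E,F,G}
MST edge set: {B–D, D–E, C–D, D–F, E–G}.
Of the listed edges, {D–F, D–E} are in the MST → 2.

2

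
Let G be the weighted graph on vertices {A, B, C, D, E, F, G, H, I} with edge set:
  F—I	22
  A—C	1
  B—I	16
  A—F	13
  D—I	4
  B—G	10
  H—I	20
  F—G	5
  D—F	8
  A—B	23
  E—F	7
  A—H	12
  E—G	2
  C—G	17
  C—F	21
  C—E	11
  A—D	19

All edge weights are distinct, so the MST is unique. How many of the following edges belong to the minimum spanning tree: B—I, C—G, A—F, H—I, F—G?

1

Kruskal: consider edges lightest-first.
A—C (1): add — endpoints in different components.
E—G (2): add — endpoints in different components.
D—I (4): add — endpoints in different components.
F—G (5): add — endpoints in different components.
E—F (7): skip — E and F already connected.
D—F (8): add — endpoints in different components.
B—G (10): add — endpoints in different components.
C—E (11): add — endpoints in different components.
A—H (12): add — endpoints in different components.
MST edge set: {A—C, E—G, D—I, F—G, D—F, B—G, C—E, A—H}.
Of the listed edges, {F—G} are in the MST → 1.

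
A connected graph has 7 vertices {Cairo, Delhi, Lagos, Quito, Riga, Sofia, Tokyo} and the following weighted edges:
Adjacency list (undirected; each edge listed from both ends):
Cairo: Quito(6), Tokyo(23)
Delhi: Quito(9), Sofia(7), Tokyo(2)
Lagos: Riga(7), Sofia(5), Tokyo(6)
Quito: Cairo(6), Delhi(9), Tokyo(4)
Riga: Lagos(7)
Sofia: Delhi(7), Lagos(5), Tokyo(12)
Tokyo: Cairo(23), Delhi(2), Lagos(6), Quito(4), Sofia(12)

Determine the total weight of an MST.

30

Prim's algorithm from Cairo:
Step 1: cheapest edge leaving the tree is Cairo–Quito (6); add Quito.
Step 2: cheapest edge leaving the tree is Quito–Tokyo (4); add Tokyo.
Step 3: cheapest edge leaving the tree is Delhi–Tokyo (2); add Delhi.
Step 4: cheapest edge leaving the tree is Lagos–Tokyo (6); add Lagos.
Step 5: cheapest edge leaving the tree is Lagos–Sofia (5); add Sofia.
Step 6: cheapest edge leaving the tree is Lagos–Riga (7); add Riga.
MST edges: Cairo–Quito, Quito–Tokyo, Delhi–Tokyo, Lagos–Tokyo, Lagos–Sofia, Lagos–Riga; total weight 6+4+2+6+5+7 = 30.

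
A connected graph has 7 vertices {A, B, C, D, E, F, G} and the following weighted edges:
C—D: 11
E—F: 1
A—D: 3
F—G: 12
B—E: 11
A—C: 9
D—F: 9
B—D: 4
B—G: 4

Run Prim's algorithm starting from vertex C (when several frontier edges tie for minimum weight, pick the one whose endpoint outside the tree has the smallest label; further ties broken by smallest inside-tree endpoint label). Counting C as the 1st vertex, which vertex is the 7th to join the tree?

Grow the tree from C using Prim:
Step 1: frontier [A—C 9, C—D 11] → take A—C (9); add A.
Step 2: frontier [A—D 3, C—D 11] → take A—D (3); add D.
Step 3: frontier [B—D 4, D—F 9] → take B—D (4); add B.
Step 4: frontier [B—G 4, B—E 11, D—F 9] → take B—G (4); add G.
Step 5: frontier [B—E 11, D—F 9, F—G 12] → take D—F (9); add F.
Step 6: frontier [B—E 11, E—F 1] → take E—F (1); add E.
Vertex order: C, A, D, B, G, F, E. The 7th vertex is E.

E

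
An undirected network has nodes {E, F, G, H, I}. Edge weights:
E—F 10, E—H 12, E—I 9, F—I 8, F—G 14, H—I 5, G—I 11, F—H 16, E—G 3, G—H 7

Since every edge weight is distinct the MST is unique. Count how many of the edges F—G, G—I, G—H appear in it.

Sort edges by weight, then run Kruskal:
E—G (3): add. Components now {E,G} {F} {H} {I}
H—I (5): add. Components now {E,G} {F} {H,I}
G—H (7): add. Components now {E,G,H,I} {F}
F—I (8): add. Components now {E,F,G,H,I}
MST edge set: {E—G, H—I, G—H, F—I}.
Of the listed edges, {G—H} are in the MST → 1.

1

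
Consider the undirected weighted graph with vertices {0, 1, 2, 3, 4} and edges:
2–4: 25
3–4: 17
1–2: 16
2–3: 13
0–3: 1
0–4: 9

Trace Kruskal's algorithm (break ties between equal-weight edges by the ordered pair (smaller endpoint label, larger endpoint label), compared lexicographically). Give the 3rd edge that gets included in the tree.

Kruskal: consider edges lightest-first.
0–3 (1): add — endpoints in different components.
0–4 (9): add — endpoints in different components.
2–3 (13): add — endpoints in different components.
1–2 (16): add — endpoints in different components.
The 3rd edge added is 2–3.

2-3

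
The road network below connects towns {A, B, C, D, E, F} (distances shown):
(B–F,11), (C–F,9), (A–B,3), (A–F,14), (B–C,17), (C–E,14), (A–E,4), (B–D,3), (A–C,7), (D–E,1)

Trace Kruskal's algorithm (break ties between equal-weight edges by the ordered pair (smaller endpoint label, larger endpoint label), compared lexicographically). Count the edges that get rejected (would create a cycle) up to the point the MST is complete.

Kruskal's algorithm — process edges by increasing weight (ties by edge label):
D–E (1): add — endpoints in different components.
A–B (3): add — endpoints in different components.
B–D (3): add — endpoints in different components.
A–E (4): skip — A and E already connected.
A–C (7): add — endpoints in different components.
C–F (9): add — endpoints in different components.
Edges rejected before the tree was complete: 1.

1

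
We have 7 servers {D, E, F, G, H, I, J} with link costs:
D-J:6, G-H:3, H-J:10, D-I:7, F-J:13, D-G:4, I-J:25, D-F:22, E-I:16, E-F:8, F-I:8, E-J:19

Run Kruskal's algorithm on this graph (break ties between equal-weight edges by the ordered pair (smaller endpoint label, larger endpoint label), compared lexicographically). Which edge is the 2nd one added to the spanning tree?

D-G

Kruskal: consider edges lightest-first.
G-H (3): add — endpoints in different components.
D-G (4): add — endpoints in different components.
D-J (6): add — endpoints in different components.
D-I (7): add — endpoints in different components.
E-F (8): add — endpoints in different components.
F-I (8): add — endpoints in different components.
The 2nd edge added is D-G.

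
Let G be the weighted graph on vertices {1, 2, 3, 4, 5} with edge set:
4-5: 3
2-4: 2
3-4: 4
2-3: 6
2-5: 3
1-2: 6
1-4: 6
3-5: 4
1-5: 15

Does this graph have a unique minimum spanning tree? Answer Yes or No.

Kruskal: consider edges lightest-first.
2-4 (2): add — endpoints in different components.
2-5 (3): add — endpoints in different components.
4-5 (3): skip — 4 and 5 already connected.
3-4 (4): add — endpoints in different components.
3-5 (4): skip — 3 and 5 already connected.
1-2 (6): add — endpoints in different components.
Non-tree edge 3-5 has weight 4, equal to the heaviest edge on its tree cycle — swapping gives another MST of the same weight. Not unique.

No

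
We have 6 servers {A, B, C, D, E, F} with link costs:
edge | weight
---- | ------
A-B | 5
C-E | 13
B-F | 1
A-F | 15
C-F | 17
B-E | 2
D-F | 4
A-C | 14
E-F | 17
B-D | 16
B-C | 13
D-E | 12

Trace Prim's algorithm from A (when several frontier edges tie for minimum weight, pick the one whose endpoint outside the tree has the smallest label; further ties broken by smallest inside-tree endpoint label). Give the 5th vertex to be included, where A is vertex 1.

D

Prim, starting at A.
Step 1: cheapest edge leaving the tree is A-B (5); add B.
Step 2: cheapest edge leaving the tree is B-F (1); add F.
Step 3: cheapest edge leaving the tree is B-E (2); add E.
Step 4: cheapest edge leaving the tree is D-F (4); add D.
Step 5: cheapest edge leaving the tree is B-C (13); add C.
Vertex order: A, B, F, E, D, C. The 5th vertex is D.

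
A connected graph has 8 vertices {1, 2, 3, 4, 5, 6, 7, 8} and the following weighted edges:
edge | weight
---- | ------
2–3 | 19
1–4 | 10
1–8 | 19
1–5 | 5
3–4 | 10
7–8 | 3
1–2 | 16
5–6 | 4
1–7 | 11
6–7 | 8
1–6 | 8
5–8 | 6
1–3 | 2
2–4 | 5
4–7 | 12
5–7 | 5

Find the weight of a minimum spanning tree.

Prim's algorithm from 3:
Step 1: cheapest edge leaving the tree is 1–3 (2); add 1.
Step 2: cheapest edge leaving the tree is 1–5 (5); add 5.
Step 3: cheapest edge leaving the tree is 5–6 (4); add 6.
Step 4: cheapest edge leaving the tree is 5–7 (5); add 7.
Step 5: cheapest edge leaving the tree is 7–8 (3); add 8.
Step 6: cheapest edge leaving the tree is 1–4 (10); add 4.
Step 7: cheapest edge leaving the tree is 2–4 (5); add 2.
MST edges: 1–3, 1–5, 5–6, 5–7, 7–8, 1–4, 2–4; total weight 2+5+4+5+3+10+5 = 34.

34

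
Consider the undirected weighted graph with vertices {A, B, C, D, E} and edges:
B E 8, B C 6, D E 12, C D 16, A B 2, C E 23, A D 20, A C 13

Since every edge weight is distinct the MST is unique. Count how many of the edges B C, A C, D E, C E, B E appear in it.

Kruskal: consider edges lightest-first.
A B (2): add — endpoints in different components.
B C (6): add — endpoints in different components.
B E (8): add — endpoints in different components.
D E (12): add — endpoints in different components.
MST edge set: {A B, B C, B E, D E}.
Of the listed edges, {B C, D E, B E} are in the MST → 3.

3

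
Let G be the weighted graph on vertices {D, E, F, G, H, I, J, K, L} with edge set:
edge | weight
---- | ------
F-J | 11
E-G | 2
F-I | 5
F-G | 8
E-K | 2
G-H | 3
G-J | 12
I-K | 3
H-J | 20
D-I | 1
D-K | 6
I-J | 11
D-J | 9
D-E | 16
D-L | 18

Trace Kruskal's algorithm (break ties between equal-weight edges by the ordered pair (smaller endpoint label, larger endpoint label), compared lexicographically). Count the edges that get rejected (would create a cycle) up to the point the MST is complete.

6

Sort edges by weight, then run Kruskal:
D-I (1): add — endpoints in different components.
E-G (2): add — endpoints in different components.
E-K (2): add — endpoints in different components.
G-H (3): add — endpoints in different components.
I-K (3): add — endpoints in different components.
F-I (5): add — endpoints in different components.
D-K (6): skip — D and K already connected.
F-G (8): skip — F and G already connected.
D-J (9): add — endpoints in different components.
F-J (11): skip — F and J already connected.
I-J (11): skip — I and J already connected.
G-J (12): skip — G and J already connected.
D-E (16): skip — D and E already connected.
D-L (18): add — endpoints in different components.
Edges rejected before the tree was complete: 6.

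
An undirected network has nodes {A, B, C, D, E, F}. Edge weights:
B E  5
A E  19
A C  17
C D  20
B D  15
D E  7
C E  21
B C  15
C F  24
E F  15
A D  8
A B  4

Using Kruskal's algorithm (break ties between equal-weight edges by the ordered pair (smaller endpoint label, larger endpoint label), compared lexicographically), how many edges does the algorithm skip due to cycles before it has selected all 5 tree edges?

Sort edges by weight, then run Kruskal:
A B (4): add. Components now {A,B} {C} {D} {E} {F}
B E (5): add. Components now {A,B,E} {C} {D} {F}
D E (7): add. Components now {A,B,D,E} {C} {F}
A D (8): skip — A and D already connected.
B C (15): add. Components now {A,B,C,D,E} {F}
B D (15): skip — B and D already connected.
E F (15): add. Components now {A,B,C,D,E,F}
Edges rejected before the tree was complete: 2.

2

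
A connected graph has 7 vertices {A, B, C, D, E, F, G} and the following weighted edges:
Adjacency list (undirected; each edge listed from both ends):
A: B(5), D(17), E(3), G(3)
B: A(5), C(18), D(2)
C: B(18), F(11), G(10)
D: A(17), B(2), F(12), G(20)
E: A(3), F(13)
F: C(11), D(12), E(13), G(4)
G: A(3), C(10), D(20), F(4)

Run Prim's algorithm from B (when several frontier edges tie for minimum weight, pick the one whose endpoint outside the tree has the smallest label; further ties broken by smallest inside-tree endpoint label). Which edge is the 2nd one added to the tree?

A-B

Grow the tree from B using Prim:
Step 1: cheapest edge leaving the tree is B D (2); add D.
Step 2: cheapest edge leaving the tree is A B (5); add A.
Step 3: cheapest edge leaving the tree is A E (3); add E.
Step 4: cheapest edge leaving the tree is A G (3); add G.
Step 5: cheapest edge leaving the tree is F G (4); add F.
Step 6: cheapest edge leaving the tree is C G (10); add C.
The 2nd edge added is A B.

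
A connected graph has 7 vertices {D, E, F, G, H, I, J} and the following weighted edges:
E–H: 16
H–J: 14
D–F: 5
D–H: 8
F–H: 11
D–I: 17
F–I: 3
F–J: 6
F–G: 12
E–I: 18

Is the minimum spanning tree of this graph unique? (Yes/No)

Sort edges by weight, then run Kruskal:
F–I (3): add — endpoints in different components.
D–F (5): add — endpoints in different components.
F–J (6): add — endpoints in different components.
D–H (8): add — endpoints in different components.
F–H (11): skip — F and H already connected.
F–G (12): add — endpoints in different components.
H–J (14): skip — H and J already connected.
E–H (16): add — endpoints in different components.
Every non-tree edge has weight strictly greater than the heaviest edge on the tree path between its endpoints, so the MST is unique.

Yes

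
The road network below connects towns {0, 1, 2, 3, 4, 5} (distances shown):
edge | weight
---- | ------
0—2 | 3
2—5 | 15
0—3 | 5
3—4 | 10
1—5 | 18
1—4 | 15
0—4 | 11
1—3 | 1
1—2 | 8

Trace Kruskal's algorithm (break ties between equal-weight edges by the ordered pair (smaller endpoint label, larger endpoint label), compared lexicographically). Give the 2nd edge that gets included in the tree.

0-2

Kruskal's algorithm — process edges by increasing weight (ties by edge label):
1—3 (1): add. Components now {0} {1,3} {2} {4} {5}
0—2 (3): add. Components now {0,2} {1,3} {4} {5}
0—3 (5): add. Components now {0,1,2,3} {4} {5}
1—2 (8): skip — 1 and 2 already connected.
3—4 (10): add. Components now {0,1,2,3,4} {5}
0—4 (11): skip — 0 and 4 already connected.
1—4 (15): skip — 1 and 4 already connected.
2—5 (15): add. Components now {0,1,2,3,4,5}
The 2nd edge added is 0—2.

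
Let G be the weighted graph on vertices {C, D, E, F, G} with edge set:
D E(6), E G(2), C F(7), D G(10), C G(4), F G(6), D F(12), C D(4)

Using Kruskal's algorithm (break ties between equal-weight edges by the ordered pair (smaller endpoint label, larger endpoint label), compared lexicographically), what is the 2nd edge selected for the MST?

C-D

Kruskal: consider edges lightest-first.
E G (2): add. Components now {C} {D} {E,G} {F}
C D (4): add. Components now {C,D} {E,G} {F}
C G (4): add. Components now {C,D,E,G} {F}
D E (6): skip — D and E already connected.
F G (6): add. Components now {C,D,E,F,G}
The 2nd edge added is C D.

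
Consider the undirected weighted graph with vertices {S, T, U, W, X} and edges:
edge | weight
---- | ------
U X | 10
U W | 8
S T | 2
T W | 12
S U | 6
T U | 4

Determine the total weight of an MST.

24

Kruskal's algorithm — process edges by increasing weight (ties by edge label):
S T (2): add. Components now {S,T} {W} {X} {U}
T U (4): add. Components now {S,T,U} {W} {X}
S U (6): skip — S and U already connected.
U W (8): add. Components now {S,T,U,W} {X}
U X (10): add. Components now {S,T,U,W,X}
MST edges: S T, T U, U W, U X; total weight 2+4+8+10 = 24.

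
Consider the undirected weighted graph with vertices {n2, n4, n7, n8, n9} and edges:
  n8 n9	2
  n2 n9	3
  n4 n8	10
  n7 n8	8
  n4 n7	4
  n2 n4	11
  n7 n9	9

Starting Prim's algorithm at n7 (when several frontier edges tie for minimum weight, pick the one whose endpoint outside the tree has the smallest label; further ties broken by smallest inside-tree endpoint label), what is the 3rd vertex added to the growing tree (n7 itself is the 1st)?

n8

Prim, starting at n7.
Step 1: cheapest edge leaving the tree is n4 n7 (4); add n4.
Step 2: cheapest edge leaving the tree is n7 n8 (8); add n8.
Step 3: cheapest edge leaving the tree is n8 n9 (2); add n9.
Step 4: cheapest edge leaving the tree is n2 n9 (3); add n2.
Vertex order: n7, n4, n8, n9, n2. The 3rd vertex is n8.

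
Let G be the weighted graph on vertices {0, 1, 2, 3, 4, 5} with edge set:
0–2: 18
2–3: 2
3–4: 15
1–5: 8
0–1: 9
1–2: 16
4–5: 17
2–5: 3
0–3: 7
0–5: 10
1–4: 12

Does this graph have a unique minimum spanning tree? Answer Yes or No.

Yes

Sort edges by weight, then run Kruskal:
2–3 (2): add — endpoints in different components.
2–5 (3): add — endpoints in different components.
0–3 (7): add — endpoints in different components.
1–5 (8): add — endpoints in different components.
0–1 (9): skip — 0 and 1 already connected.
0–5 (10): skip — 0 and 5 already connected.
1–4 (12): add — endpoints in different components.
Every non-tree edge has weight strictly greater than the heaviest edge on the tree path between its endpoints, so the MST is unique.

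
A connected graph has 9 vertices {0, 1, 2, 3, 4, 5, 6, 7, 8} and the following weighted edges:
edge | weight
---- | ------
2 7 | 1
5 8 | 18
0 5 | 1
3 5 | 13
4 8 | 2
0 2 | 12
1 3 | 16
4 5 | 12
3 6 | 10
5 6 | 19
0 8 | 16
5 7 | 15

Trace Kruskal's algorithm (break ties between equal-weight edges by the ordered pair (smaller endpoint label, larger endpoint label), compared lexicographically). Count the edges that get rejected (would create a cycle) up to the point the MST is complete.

2

Kruskal's algorithm — process edges by increasing weight (ties by edge label):
0 5 (1): add — endpoints in different components.
2 7 (1): add — endpoints in different components.
4 8 (2): add — endpoints in different components.
3 6 (10): add — endpoints in different components.
0 2 (12): add — endpoints in different components.
4 5 (12): add — endpoints in different components.
3 5 (13): add — endpoints in different components.
5 7 (15): skip — 5 and 7 already connected.
0 8 (16): skip — 0 and 8 already connected.
1 3 (16): add — endpoints in different components.
Edges rejected before the tree was complete: 2.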